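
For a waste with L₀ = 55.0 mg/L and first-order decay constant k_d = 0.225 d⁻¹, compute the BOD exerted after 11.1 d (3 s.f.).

y_t = L₀(1 − e^(−k_d t)) = 55.0 × (1 − e^(−0.225×11.1))
= 55.0 × (1 − 0.08229) = 55.0 × 0.9177 = 50.47 mg/L.

y ≈ 50.5 mg/L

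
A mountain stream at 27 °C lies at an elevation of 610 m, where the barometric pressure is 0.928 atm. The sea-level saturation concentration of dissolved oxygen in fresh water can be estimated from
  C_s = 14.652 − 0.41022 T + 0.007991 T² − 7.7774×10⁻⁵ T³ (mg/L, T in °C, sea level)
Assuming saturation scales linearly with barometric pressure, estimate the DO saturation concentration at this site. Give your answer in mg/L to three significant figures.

C_s ≈ 7.30 mg/L

At sea level: C_s = 14.652 − 0.41022×27 + 0.007991×27² − 7.7774×10⁻⁵×27³ = 7.871 mg/L.
Pressure correction: C_s' = 7.871 × 0.928 = 7.304 mg/L.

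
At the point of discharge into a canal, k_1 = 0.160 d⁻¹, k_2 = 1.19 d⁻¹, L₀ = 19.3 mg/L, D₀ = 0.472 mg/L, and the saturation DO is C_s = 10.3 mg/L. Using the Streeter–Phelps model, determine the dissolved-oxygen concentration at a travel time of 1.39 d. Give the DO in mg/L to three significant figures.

k_1 L₀/(k_2−k_1) = 0.160×19.3/(1.19−0.160) = 3.088/1.030 = 2.998 mg/L.
e^(−k_1 t) = e^(−0.160×1.390) = 0.8006; e^(−k_2 t) = e^(−1.19×1.390) = 0.1913.
D = 2.998 × (0.8006 − 0.1913) + 0.472 × 0.1913 = 1.827 + 0.09028 = 1.917 mg/L.
DO = C_s − D = 10.3 − 1.917 = 8.383 mg/L.

DO ≈ 8.38 mg/L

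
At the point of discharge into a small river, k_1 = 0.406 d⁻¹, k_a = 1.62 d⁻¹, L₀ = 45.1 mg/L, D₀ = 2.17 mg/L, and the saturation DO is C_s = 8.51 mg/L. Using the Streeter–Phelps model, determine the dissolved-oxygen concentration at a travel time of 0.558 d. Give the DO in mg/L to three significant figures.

k_1 L₀/(k_a−k_1) = 0.406×45.1/(1.62−0.406) = 18.31/1.214 = 15.08 mg/L.
e^(−k_1 t) = e^(−0.406×0.5580) = 0.7973; e^(−k_a t) = e^(−1.62×0.5580) = 0.4050.
D = 15.08 × (0.7973 − 0.4050) + 2.17 × 0.4050 = 5.917 + 0.8788 = 6.796 mg/L.
DO = C_s − D = 8.51 − 6.796 = 1.714 mg/L.

DO ≈ 1.71 mg/L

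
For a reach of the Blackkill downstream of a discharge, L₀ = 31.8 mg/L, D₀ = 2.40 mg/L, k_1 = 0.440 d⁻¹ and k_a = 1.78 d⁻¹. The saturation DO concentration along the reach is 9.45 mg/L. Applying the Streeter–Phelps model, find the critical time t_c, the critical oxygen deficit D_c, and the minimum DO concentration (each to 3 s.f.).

t_c ≈ 0.848 d; D_c ≈ 5.41 mg/L; min DO ≈ 4.04 mg/L

With k_a/k_1 = 4.045 and 1 − D₀(k_a−k_1)/(k_1 L₀) = 0.7702,
t_c = ln(4.045 × 0.7702) / (1.78 − 0.440) = ln(3.116) / 1.340 = 1.136/1.340 = 0.8481 d.
L(t_c) = L₀ e^(−k_1 t_c) = 31.8 × 0.6886 = 21.90 mg/L, and at the critical point k_a D_c = k_1 L, so D_c = (0.440/1.78) × 21.90 = 5.413 mg/L.
Minimum DO = C_s − D_c = 9.45 − 5.413 = 4.037 mg/L.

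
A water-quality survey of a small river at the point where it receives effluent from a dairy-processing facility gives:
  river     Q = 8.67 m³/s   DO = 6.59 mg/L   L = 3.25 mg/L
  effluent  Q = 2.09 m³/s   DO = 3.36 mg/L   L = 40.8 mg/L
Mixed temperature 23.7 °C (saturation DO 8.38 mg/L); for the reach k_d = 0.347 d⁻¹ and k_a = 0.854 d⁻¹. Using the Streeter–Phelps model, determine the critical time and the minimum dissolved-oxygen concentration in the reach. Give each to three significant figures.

Mixed DO = (8.67×6.59 + 2.09×3.36)/(8.67+2.09) = 64.16/10.76 = 5.963 mg/L.
Mixed L₀ = (8.67×3.25 + 2.09×40.8)/(10.76) = 113.4/10.76 = 10.54 mg/L.
Initial deficit D₀ = C_s − DO₀ = 8.38 − 5.963 = 2.417 mg/L.
t_c = (1/0.5070) ln[(0.854/0.347)(1 − 2.417×0.5070/(0.347×10.54))] = 1.972 × ln(1.637) = 0.9717 d.
D_c = (0.347/0.854) × 10.54 × e^(−0.347×0.9717) = 0.4063 × 10.54 × 0.7138 = 3.058 mg/L.
Minimum DO = 8.38 − 3.058 = 5.322 mg/L.

t_c ≈ 0.972 d; minimum DO ≈ 5.32 mg/L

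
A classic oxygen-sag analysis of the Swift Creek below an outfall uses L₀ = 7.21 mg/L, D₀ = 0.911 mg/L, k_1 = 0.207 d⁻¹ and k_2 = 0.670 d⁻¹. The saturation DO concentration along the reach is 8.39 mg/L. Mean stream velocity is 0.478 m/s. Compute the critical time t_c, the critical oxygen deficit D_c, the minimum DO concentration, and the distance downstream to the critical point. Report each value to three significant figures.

t_c ≈ 1.82 d; D_c ≈ 1.53 mg/L; min DO ≈ 6.86 mg/L; x_c ≈ 75.1 km

With k_2/k_1 = 3.237 and 1 − D₀(k_2−k_1)/(k_1 L₀) = 0.7174,
t_c = ln(3.237 × 0.7174) / (0.670 − 0.207) = ln(2.322) / 0.4630 = 0.8424/0.4630 = 1.819 d.
D_c = (k_1/k_2) L₀ e^(−k_1 t_c) = (0.207/0.670) × 7.21 × e^(−0.207×1.819) = 0.3090 × 7.21 × 0.6862 = 1.528 mg/L.
Minimum DO = C_s − D_c = 8.39 − 1.528 = 6.862 mg/L.
x_c = v t_c = 0.478 m/s × 1.819 d × 86400 s/d = 75140 m ≈ 75.1 km.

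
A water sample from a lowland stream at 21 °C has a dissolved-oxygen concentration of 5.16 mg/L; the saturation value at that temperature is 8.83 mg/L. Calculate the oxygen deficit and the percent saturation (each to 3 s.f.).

D ≈ 3.67 mg/L; 58.4 % saturation

D = C_s − C = 8.83 − 5.16 = 3.67 mg/L.
% saturation = 5.16/8.83 × 100 = 58.4 %.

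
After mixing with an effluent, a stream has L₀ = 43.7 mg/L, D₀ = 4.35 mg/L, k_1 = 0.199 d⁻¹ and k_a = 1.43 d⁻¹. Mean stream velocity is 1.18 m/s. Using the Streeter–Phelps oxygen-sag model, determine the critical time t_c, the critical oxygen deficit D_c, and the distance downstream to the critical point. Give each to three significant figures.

t_c ≈ 0.825 d; D_c ≈ 5.16 mg/L; x_c ≈ 84.1 km

At the critical point dD/dt = 0, so k_1 L₀ e^(−k_1 t) = k_a D. Substituting D(t) from the Streeter–Phelps equation and solving for t gives
t_c = ln[(k_a/k_1)(1 − D₀(k_a−k_1)/(k_1 L₀))] / (k_a−k_1).
Here k_a−k_1 = 1.231 d⁻¹ and 1 − D₀(k_a−k_1)/(k_1 L₀) = 1 − 4.35×1.231/(0.199×43.7) = 0.3842, so
t_c = ln(7.186 × 0.3842) / 1.231 = 1.016 / 1.231 = 0.8250 d.
D_c = (k_1/k_a) L₀ e^(−k_1 t_c) = (0.199/1.43) × 43.7 × e^(−0.199×0.8250) = 0.1392 × 43.7 × 0.8486 = 5.161 mg/L.
x_c = v t_c = 1.18 m/s × 0.8250 d × 86400 s/d = 84120 m ≈ 84.1 km.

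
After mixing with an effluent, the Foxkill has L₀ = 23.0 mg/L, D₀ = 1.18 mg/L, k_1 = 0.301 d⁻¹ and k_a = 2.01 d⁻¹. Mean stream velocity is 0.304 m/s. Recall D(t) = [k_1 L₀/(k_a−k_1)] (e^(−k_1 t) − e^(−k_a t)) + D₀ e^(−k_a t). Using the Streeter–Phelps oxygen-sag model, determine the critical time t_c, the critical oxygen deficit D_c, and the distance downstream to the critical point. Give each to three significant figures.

t_c = [1/(k_a−k_1)] ln[(k_a/k_1)(1 − D₀(k_a−k_1)/(k_1 L₀))]
= [1/(2.01−0.301)] ln[(2.01/0.301)(1 − 1.18×1.709/(0.301×23.0))]
= (1/1.709) ln[6.678 × 0.7087] = 0.5851 × ln(4.733) = 0.5851 × 1.554 = 0.9096 d.
D_c = (k_1/k_a) L₀ e^(−k_1 t_c) = (0.301/2.01) × 23.0 × e^(−0.301×0.9096) = 0.1498 × 23.0 × 0.7605 = 2.619 mg/L.
x_c = v t_c = 0.304 m/s × 0.9096 d × 86400 s/d = 23890 m ≈ 23.9 km.

t_c ≈ 0.910 d; D_c ≈ 2.62 mg/L; x_c ≈ 23.9 km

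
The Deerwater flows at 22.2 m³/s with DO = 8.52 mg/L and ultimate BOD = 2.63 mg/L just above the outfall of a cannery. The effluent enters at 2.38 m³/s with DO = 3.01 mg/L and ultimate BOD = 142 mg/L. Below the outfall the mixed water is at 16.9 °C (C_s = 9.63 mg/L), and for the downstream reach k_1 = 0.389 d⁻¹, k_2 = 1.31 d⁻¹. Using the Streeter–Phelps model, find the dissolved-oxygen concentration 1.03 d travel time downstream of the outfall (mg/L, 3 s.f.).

Mixed DO = (22.2×8.52 + 2.38×3.01)/(22.2+2.38) = 196.3/24.58 = 7.986 mg/L.
Mixed L₀ = (22.2×2.63 + 2.38×142)/(24.58) = 396.3/24.58 = 16.12 mg/L.
Initial deficit D₀ = C_s − DO₀ = 9.63 − 7.986 = 1.644 mg/L.
D(1.03) = [0.389×16.12/(1.31−0.389)](e^(−0.389×1.03) − e^(−1.31×1.03)) + 1.644 e^(−1.31×1.03)
= 6.811 × (0.6699 − 0.2594) + 1.644 × 0.2594 = 3.222 mg/L.
DO = 9.63 − 3.222 = 6.408 mg/L.

DO ≈ 6.41 mg/L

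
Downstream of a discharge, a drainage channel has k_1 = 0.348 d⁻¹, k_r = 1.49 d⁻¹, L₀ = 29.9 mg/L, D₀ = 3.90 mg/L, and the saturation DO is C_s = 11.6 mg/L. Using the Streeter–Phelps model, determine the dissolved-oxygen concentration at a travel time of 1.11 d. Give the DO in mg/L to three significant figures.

DO ≈ 6.41 mg/L

k_1 L₀/(k_r−k_1) = 0.348×29.9/(1.49−0.348) = 10.41/1.142 = 9.111 mg/L.
e^(−k_1 t) = e^(−0.348×1.110) = 0.6796; e^(−k_r t) = e^(−1.49×1.110) = 0.1913.
D = 9.111 × (0.6796 − 0.1913) + 3.90 × 0.1913 = 4.449 + 0.7461 = 5.195 mg/L.
DO = C_s − D = 11.6 − 5.195 = 6.405 mg/L.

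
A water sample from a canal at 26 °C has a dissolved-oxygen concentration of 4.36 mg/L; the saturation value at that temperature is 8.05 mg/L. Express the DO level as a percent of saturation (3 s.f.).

% saturation = C/C_s × 100 = 4.36/8.05 × 100 = 54.2 %.

54.2 % saturation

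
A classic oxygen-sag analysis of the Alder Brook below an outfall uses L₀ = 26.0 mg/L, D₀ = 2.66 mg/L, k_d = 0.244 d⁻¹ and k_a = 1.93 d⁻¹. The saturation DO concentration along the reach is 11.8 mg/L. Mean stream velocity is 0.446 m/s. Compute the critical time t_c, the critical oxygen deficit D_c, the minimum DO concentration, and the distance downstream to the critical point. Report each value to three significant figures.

t_c ≈ 0.499 d; D_c ≈ 2.91 mg/L; min DO ≈ 8.89 mg/L; x_c ≈ 19.2 km

With k_a/k_d = 7.910 and 1 − D₀(k_a−k_d)/(k_d L₀) = 0.2931,
t_c = ln(7.910 × 0.2931) / (1.93 − 0.244) = ln(2.318) / 1.686 = 0.8408/1.686 = 0.4987 d.
L(t_c) = L₀ e^(−k_d t_c) = 26.0 × 0.8854 = 23.02 mg/L, and at the critical point k_a D_c = k_d L, so D_c = (0.244/1.93) × 23.02 = 2.910 mg/L.
Minimum DO = C_s − D_c = 11.8 − 2.910 = 8.890 mg/L.
x_c = v t_c = 0.446 m/s × 0.4987 d × 86400 s/d = 19220 m ≈ 19.2 km.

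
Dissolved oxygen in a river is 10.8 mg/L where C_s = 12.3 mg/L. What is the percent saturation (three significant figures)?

87.8 % saturation

% saturation = C/C_s × 100 = 10.8/12.3 × 100 = 87.8 %.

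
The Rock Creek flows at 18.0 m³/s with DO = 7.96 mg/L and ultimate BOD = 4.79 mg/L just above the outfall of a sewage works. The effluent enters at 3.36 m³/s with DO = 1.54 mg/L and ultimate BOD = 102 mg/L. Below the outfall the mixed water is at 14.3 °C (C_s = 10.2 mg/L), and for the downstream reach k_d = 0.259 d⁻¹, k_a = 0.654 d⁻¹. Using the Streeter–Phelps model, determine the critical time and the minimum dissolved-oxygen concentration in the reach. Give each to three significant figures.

t_c ≈ 1.63 d; minimum DO ≈ 4.98 mg/L

Mixed DO = (18.0×7.96 + 3.36×1.54)/(18.0+3.36) = 148.5/21.36 = 6.950 mg/L.
Mixed L₀ = (18.0×4.79 + 3.36×102)/(21.36) = 428.9/21.36 = 20.08 mg/L.
Initial deficit D₀ = C_s − DO₀ = 10.2 − 6.950 = 3.250 mg/L.
t_c = (1/0.3950) ln[(0.654/0.259)(1 − 3.250×0.3950/(0.259×20.08))] = 2.532 × ln(1.902) = 1.627 d.
D_c = (0.259/0.654) × 20.08 × e^(−0.259×1.627) = 0.3960 × 20.08 × 0.6561 = 5.217 mg/L.
Minimum DO = 10.2 − 5.217 = 4.983 mg/L.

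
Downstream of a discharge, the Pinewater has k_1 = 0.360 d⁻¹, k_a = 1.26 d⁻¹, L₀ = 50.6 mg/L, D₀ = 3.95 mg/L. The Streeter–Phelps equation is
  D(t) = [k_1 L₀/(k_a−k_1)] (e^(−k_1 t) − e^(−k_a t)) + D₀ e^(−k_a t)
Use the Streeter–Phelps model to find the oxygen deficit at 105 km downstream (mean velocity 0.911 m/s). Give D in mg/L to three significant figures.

Travel time t = x/v = 105 km / (0.911 m/s) = 105000 m / 0.911 m/s = 115300 s = 1.334 d.
k_1 L₀/(k_a−k_1) = 0.360×50.6/(1.26−0.360) = 18.22/0.9000 = 20.24 mg/L.
e^(−k_1 t) = e^(−0.360×1.334) = 0.6186; e^(−k_a t) = e^(−1.26×1.334) = 0.1862.
D = 20.24 × (0.6186 − 0.1862) + 3.95 × 0.1862 = 8.752 + 0.7356 = 9.488 mg/L.

D ≈ 9.49 mg/L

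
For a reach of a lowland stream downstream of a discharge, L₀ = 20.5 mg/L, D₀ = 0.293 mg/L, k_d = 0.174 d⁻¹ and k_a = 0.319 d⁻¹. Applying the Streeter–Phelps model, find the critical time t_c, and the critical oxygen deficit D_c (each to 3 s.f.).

t_c ≈ 4.10 d; D_c ≈ 5.48 mg/L

At the critical point dD/dt = 0, so k_d L₀ e^(−k_d t) = k_a D. Substituting D(t) from the Streeter–Phelps equation and solving for t gives
t_c = ln[(k_a/k_d)(1 − D₀(k_a−k_d)/(k_d L₀))] / (k_a−k_d).
Here k_a−k_d = 0.1450 d⁻¹ and 1 − D₀(k_a−k_d)/(k_d L₀) = 1 − 0.293×0.1450/(0.174×20.5) = 0.9881, so
t_c = ln(1.833 × 0.9881) / 0.1450 = 0.5942 / 0.1450 = 4.098 d.
D_c = (k_d/k_a) L₀ e^(−k_d t_c) = (0.174/0.319) × 20.5 × e^(−0.174×4.098) = 0.5455 × 20.5 × 0.4902 = 5.481 mg/L.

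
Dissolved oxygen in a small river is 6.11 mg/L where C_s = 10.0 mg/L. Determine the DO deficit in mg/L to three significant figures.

D ≈ 3.89 mg/L

D = C_s − C = 10.0 − 6.11 = 3.89 mg/L.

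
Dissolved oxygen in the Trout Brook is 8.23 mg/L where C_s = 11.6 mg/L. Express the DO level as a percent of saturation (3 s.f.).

70.9 % saturation

% saturation = C/C_s × 100 = 8.23/11.6 × 100 = 70.9 %.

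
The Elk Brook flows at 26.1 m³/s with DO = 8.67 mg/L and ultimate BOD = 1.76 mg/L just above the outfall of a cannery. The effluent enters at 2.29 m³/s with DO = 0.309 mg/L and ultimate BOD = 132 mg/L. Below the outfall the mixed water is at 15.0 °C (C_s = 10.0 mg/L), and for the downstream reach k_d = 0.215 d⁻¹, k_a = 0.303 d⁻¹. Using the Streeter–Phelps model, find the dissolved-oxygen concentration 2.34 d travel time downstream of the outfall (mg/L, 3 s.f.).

DO ≈ 5.64 mg/L

Mixed DO = (26.1×8.67 + 2.29×0.309)/(26.1+2.29) = 227.0/28.39 = 7.996 mg/L.
Mixed L₀ = (26.1×1.76 + 2.29×132)/(28.39) = 348.2/28.39 = 12.27 mg/L.
Initial deficit D₀ = C_s − DO₀ = 10.0 − 7.996 = 2.004 mg/L.
D(2.34) = [0.215×12.27/(0.303−0.215)](e^(−0.215×2.34) − e^(−0.303×2.34)) + 2.004 e^(−0.303×2.34)
= 29.97 × (0.6047 − 0.4921) + 2.004 × 0.4921 = 4.358 mg/L.
DO = 10.0 − 4.358 = 5.642 mg/L.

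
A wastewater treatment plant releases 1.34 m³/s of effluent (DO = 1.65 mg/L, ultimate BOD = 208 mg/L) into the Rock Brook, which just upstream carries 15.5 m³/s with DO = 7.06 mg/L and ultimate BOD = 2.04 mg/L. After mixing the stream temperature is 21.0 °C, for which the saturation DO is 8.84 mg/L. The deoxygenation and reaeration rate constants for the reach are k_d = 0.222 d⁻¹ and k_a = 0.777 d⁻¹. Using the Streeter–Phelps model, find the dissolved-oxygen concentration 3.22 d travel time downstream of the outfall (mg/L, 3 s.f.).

Mixed DO = (15.5×7.06 + 1.34×1.65)/(15.5+1.34) = 111.6/16.84 = 6.630 mg/L.
Mixed L₀ = (15.5×2.04 + 1.34×208)/(16.84) = 310.3/16.84 = 18.43 mg/L.
Initial deficit D₀ = C_s − DO₀ = 8.84 − 6.630 = 2.210 mg/L.
D(3.22) = [0.222×18.43/(0.777−0.222)](e^(−0.222×3.22) − e^(−0.777×3.22)) + 2.210 e^(−0.777×3.22)
= 7.371 × (0.4893 − 0.08193) + 2.210 × 0.08193 = 3.184 mg/L.
DO = 8.84 − 3.184 = 5.656 mg/L.

DO ≈ 5.66 mg/L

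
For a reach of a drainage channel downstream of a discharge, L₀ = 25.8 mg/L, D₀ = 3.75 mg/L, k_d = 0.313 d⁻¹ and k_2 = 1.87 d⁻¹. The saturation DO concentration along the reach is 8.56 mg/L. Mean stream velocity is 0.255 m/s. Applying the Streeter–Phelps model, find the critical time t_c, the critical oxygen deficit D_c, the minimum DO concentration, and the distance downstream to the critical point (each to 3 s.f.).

t_c ≈ 0.323 d; D_c ≈ 3.90 mg/L; min DO ≈ 4.66 mg/L; x_c ≈ 7.13 km

With k_2/k_d = 5.974 and 1 − D₀(k_2−k_d)/(k_d L₀) = 0.2770,
t_c = ln(5.974 × 0.2770) / (1.87 − 0.313) = ln(1.655) / 1.557 = 0.5036/1.557 = 0.3235 d.
D_c = (k_d/k_2) L₀ e^(−k_d t_c) = (0.313/1.87) × 25.8 × e^(−0.313×0.3235) = 0.1674 × 25.8 × 0.9037 = 3.903 mg/L.
Minimum DO = C_s − D_c = 8.56 − 3.903 = 4.657 mg/L.
x_c = v t_c = 0.255 m/s × 0.3235 d × 86400 s/d = 7127 m ≈ 7.13 km.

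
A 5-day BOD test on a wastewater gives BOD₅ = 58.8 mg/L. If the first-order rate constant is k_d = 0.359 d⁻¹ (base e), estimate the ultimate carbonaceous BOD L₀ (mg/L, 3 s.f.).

L₀ ≈ 70.5 mg/L

BOD₅ = L₀(1 − e^(−5k_d)) ⇒ L₀ = BOD₅ / (1 − e^(−5×0.359))
= 58.8 / (1 − 0.1661) = 58.8 / 0.8339 = 70.51 mg/L.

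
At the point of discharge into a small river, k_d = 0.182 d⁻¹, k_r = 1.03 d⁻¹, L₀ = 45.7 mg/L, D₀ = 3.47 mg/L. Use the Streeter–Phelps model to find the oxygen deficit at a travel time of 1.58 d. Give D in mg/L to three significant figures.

k_d L₀/(k_r−k_d) = 0.182×45.7/(1.03−0.182) = 8.317/0.8480 = 9.808 mg/L.
e^(−k_d t) = e^(−0.182×1.580) = 0.7501; e^(−k_r t) = e^(−1.03×1.580) = 0.1964.
D = 9.808 × (0.7501 − 0.1964) + 3.47 × 0.1964 = 5.430 + 0.6816 = 6.112 mg/L.

D ≈ 6.11 mg/L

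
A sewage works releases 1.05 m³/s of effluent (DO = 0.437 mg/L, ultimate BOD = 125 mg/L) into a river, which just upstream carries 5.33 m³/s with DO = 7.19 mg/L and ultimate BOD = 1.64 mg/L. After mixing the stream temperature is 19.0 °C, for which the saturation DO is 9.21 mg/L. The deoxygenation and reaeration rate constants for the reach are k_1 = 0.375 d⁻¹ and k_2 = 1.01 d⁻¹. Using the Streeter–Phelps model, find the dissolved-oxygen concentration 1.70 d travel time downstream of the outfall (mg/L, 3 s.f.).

DO ≈ 4.13 mg/L

Mixed DO = (5.33×7.19 + 1.05×0.437)/(5.33+1.05) = 38.78/6.380 = 6.079 mg/L.
Mixed L₀ = (5.33×1.64 + 1.05×125)/(6.380) = 140.0/6.380 = 21.94 mg/L.
Initial deficit D₀ = C_s − DO₀ = 9.21 − 6.079 = 3.131 mg/L.
D(1.70) = [0.375×21.94/(1.01−0.375)](e^(−0.375×1.70) − e^(−1.01×1.70)) + 3.131 e^(−1.01×1.70)
= 12.96 × (0.5286 − 0.1796) + 3.131 × 0.1796 = 5.085 mg/L.
DO = 9.21 − 5.085 = 4.125 mg/L.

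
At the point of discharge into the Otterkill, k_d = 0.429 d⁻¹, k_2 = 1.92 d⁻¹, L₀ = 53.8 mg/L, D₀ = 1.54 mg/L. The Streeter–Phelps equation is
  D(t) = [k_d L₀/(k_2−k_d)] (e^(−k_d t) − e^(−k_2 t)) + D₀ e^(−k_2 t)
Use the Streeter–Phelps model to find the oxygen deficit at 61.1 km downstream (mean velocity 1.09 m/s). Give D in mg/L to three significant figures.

D ≈ 7.71 mg/L

Travel time t = x/v = 61.1 km / (1.09 m/s) = 61100 m / 1.09 m/s = 56060 s = 0.6488 d.
k_d L₀/(k_2−k_d) = 0.429×53.8/(1.92−0.429) = 23.08/1.491 = 15.48 mg/L.
e^(−k_d t) = e^(−0.429×0.6488) = 0.7570; e^(−k_2 t) = e^(−1.92×0.6488) = 0.2877.
D = 15.48 × (0.7570 − 0.2877) + 1.54 × 0.2877 = 7.265 + 0.4431 = 7.708 mg/L.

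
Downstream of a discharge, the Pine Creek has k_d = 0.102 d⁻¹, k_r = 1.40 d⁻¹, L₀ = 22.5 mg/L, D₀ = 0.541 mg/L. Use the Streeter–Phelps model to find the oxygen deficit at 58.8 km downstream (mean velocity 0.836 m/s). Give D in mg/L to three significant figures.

D ≈ 1.23 mg/L

Travel time t = x/v = 58.8 km / (0.836 m/s) = 58800 m / 0.836 m/s = 70330 s = 0.8141 d.
k_d L₀/(k_r−k_d) = 0.102×22.5/(1.40−0.102) = 2.295/1.298 = 1.768 mg/L.
e^(−k_d t) = e^(−0.102×0.8141) = 0.9203; e^(−k_r t) = e^(−1.40×0.8141) = 0.3199.
D = 1.768 × (0.9203 − 0.3199) + 0.541 × 0.3199 = 1.062 + 0.1731 = 1.235 mg/L.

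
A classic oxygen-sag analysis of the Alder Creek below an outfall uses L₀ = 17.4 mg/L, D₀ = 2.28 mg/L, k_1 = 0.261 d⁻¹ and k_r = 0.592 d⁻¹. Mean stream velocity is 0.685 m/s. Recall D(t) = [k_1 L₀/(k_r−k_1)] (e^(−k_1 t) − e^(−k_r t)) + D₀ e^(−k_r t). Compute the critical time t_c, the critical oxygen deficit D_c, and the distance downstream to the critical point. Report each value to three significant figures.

t_c ≈ 1.93 d; D_c ≈ 4.64 mg/L; x_c ≈ 114 km

t_c = [1/(k_r−k_1)] ln[(k_r/k_1)(1 − D₀(k_r−k_1)/(k_1 L₀))]
= [1/(0.592−0.261)] ln[(0.592/0.261)(1 − 2.28×0.3310/(0.261×17.4))]
= (1/0.3310) ln[2.268 × 0.8338] = 3.021 × ln(1.891) = 3.021 × 0.6373 = 1.925 d.
L(t_c) = L₀ e^(−k_1 t_c) = 17.4 × 0.6050 = 10.53 mg/L, and at the critical point k_r D_c = k_1 L, so D_c = (0.261/0.592) × 10.53 = 4.641 mg/L.
x_c = v t_c = 0.685 m/s × 1.925 d × 86400 s/d = 113900 m ≈ 114 km.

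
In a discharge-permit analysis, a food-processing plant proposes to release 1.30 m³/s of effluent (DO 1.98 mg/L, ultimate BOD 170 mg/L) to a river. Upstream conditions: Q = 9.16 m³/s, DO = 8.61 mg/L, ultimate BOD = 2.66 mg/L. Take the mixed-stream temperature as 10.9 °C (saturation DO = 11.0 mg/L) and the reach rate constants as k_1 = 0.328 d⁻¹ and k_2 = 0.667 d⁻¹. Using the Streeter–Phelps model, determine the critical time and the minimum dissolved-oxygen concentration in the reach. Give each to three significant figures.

t_c ≈ 1.64 d; minimum DO ≈ 4.27 mg/L

Mixed DO = (9.16×8.61 + 1.30×1.98)/(9.16+1.30) = 81.44/10.46 = 7.786 mg/L.
Mixed L₀ = (9.16×2.66 + 1.30×170)/(10.46) = 245.4/10.46 = 23.46 mg/L.
Initial deficit D₀ = C_s − DO₀ = 11.0 − 7.786 = 3.214 mg/L.
t_c = (1/0.3390) ln[(0.667/0.328)(1 − 3.214×0.3390/(0.328×23.46))] = 2.950 × ln(1.746) = 1.643 d.
D_c = (0.328/0.667) × 23.46 × e^(−0.328×1.643) = 0.4918 × 23.46 × 0.5833 = 6.729 mg/L.
Minimum DO = 11.0 − 6.729 = 4.271 mg/L.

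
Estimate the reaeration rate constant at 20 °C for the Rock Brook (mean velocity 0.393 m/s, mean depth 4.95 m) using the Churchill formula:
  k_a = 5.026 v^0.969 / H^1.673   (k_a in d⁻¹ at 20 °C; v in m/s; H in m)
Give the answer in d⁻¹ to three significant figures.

k_a ≈ 0.140 d⁻¹

k_a = 5.026 × 0.393^0.969 / 4.95^1.673 = 5.026 × 0.4045 / 14.52 = 0.1400 d⁻¹.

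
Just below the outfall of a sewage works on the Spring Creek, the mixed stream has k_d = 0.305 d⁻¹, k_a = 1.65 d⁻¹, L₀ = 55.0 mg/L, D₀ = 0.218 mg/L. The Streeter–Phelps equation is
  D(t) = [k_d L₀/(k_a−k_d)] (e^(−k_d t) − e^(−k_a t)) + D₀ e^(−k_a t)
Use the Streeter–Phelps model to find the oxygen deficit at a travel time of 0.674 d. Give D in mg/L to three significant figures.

k_d L₀/(k_a−k_d) = 0.305×55.0/(1.65−0.305) = 16.77/1.345 = 12.47 mg/L.
e^(−k_d t) = e^(−0.305×0.6740) = 0.8142; e^(−k_a t) = e^(−1.65×0.6740) = 0.3289.
D = 12.47 × (0.8142 − 0.3289) + 0.218 × 0.3289 = 6.053 + 0.07169 = 6.125 mg/L.

D ≈ 6.12 mg/L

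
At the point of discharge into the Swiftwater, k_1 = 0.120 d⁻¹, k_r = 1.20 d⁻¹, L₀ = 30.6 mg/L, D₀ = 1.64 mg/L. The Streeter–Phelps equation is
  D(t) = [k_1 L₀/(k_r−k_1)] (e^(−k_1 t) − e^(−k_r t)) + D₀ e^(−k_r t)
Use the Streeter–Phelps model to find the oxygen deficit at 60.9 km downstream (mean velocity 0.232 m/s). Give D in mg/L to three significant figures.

D ≈ 2.32 mg/L

Travel time t = x/v = 60.9 km / (0.232 m/s) = 60900 m / 0.232 m/s = 262500 s = 3.038 d.
k_1 L₀/(k_r−k_1) = 0.120×30.6/(1.20−0.120) = 3.672/1.080 = 3.400 mg/L.
e^(−k_1 t) = e^(−0.120×3.038) = 0.6945; e^(−k_r t) = e^(−1.20×3.038) = 0.02610.
D = 3.400 × (0.6945 − 0.02610) + 1.64 × 0.02610 = 2.273 + 0.04280 = 2.315 mg/L.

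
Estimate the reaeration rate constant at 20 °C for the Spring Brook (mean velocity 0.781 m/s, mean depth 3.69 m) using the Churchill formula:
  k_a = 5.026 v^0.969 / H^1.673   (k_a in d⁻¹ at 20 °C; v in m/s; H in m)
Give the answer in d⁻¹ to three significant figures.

k_a ≈ 0.445 d⁻¹

k_a = 5.026 × 0.781^0.969 / 3.69^1.673 = 5.026 × 0.7870 / 8.885 = 0.4452 d⁻¹.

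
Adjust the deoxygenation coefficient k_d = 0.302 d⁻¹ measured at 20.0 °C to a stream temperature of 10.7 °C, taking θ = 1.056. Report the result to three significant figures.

k_d(T₂) = k_d(T₁) · θ^(T₂−T₁) = 0.302 × 1.056^(10.7−20.0)
= 0.302 × 1.056^-9.30 = 0.302 × 0.6025 = 0.1819 d⁻¹.

k_d ≈ 0.182 d⁻¹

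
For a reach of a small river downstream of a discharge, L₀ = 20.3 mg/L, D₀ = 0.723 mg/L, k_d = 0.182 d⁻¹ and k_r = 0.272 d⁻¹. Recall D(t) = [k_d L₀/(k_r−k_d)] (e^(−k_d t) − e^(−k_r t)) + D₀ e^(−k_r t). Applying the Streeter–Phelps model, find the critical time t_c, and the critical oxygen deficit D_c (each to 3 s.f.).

At the critical point dD/dt = 0, so k_d L₀ e^(−k_d t) = k_r D. Substituting D(t) from the Streeter–Phelps equation and solving for t gives
t_c = ln[(k_r/k_d)(1 − D₀(k_r−k_d)/(k_d L₀))] / (k_r−k_d).
Here k_r−k_d = 0.09000 d⁻¹ and 1 − D₀(k_r−k_d)/(k_d L₀) = 1 − 0.723×0.09000/(0.182×20.3) = 0.9824, so
t_c = ln(1.495 × 0.9824) / 0.09000 = 0.3840 / 0.09000 = 4.267 d.
L(t_c) = L₀ e^(−k_d t_c) = 20.3 × 0.4600 = 9.337 mg/L, and at the critical point k_r D_c = k_d L, so D_c = (0.182/0.272) × 9.337 = 6.248 mg/L.

t_c ≈ 4.27 d; D_c ≈ 6.25 mg/L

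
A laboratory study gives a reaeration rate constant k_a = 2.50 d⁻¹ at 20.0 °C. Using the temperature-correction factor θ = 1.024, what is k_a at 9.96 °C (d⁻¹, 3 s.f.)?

k_a ≈ 1.97 d⁻¹

k_a(T₂) = k_a(T₁) · θ^(T₂−T₁) = 2.50 × 1.024^(9.96−20.0)
= 2.50 × 1.024^-10.0 = 2.50 × 0.7881 = 1.970 d⁻¹.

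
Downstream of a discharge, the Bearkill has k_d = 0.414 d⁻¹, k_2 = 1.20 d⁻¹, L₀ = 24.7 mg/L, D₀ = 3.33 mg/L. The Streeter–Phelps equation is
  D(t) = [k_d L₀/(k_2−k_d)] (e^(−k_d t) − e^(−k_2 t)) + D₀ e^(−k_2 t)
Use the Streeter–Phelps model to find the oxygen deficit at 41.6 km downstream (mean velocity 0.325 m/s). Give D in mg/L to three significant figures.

Travel time t = x/v = 41.6 km / (0.325 m/s) = 41600 m / 0.325 m/s = 128000 s = 1.481 d.
k_d L₀/(k_2−k_d) = 0.414×24.7/(1.20−0.414) = 10.23/0.7860 = 13.01 mg/L.
e^(−k_d t) = e^(−0.414×1.481) = 0.5415; e^(−k_2 t) = e^(−1.20×1.481) = 0.1690.
D = 13.01 × (0.5415 − 0.1690) + 3.33 × 0.1690 = 4.847 + 0.5628 = 5.409 mg/L.

D ≈ 5.41 mg/L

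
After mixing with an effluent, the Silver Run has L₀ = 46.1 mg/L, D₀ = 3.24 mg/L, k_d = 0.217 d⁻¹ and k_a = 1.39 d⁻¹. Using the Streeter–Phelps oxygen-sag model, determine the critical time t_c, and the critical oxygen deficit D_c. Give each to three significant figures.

t_c = [1/(k_a−k_d)] ln[(k_a/k_d)(1 − D₀(k_a−k_d)/(k_d L₀))]
= [1/(1.39−0.217)] ln[(1.39/0.217)(1 − 3.24×1.173/(0.217×46.1))]
= (1/1.173) ln[6.406 × 0.6201] = 0.8525 × ln(3.972) = 0.8525 × 1.379 = 1.176 d.
D_c = (k_d/k_a) L₀ e^(−k_d t_c) = (0.217/1.39) × 46.1 × e^(−0.217×1.176) = 0.1561 × 46.1 × 0.7748 = 5.576 mg/L.

t_c ≈ 1.18 d; D_c ≈ 5.58 mg/L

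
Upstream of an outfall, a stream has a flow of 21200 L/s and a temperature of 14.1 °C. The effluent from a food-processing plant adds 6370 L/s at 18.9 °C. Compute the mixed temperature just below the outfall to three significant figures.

15.2 °C

Flow-weighted mixing: C = (Q_r C_r + Q_w C_w)/(Q_r + Q_w)
= (21200×14.1 + 6370×18.9)/(21200 + 6370) = 419300/27570 = 15.21 °C.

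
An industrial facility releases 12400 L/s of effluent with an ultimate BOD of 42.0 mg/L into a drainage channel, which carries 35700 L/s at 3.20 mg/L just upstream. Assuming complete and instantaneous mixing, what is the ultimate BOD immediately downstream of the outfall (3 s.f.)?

13.2 mg/L

Flow-weighted mixing: C = (Q_r C_r + Q_w C_w)/(Q_r + Q_w)
= (35700×3.20 + 12400×42.0)/(35700 + 12400) = 635000/48100 = 13.20 mg/L.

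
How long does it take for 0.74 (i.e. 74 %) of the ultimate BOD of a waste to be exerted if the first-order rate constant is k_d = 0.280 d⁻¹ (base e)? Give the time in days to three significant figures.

y/L₀ = 1 − e^(−k_d t) = 0.74 ⇒ e^(−k_d t) = 0.260
t = −ln(0.260) / 0.280 = 1.347 / 0.280 = 4.811 d.

t ≈ 4.81 d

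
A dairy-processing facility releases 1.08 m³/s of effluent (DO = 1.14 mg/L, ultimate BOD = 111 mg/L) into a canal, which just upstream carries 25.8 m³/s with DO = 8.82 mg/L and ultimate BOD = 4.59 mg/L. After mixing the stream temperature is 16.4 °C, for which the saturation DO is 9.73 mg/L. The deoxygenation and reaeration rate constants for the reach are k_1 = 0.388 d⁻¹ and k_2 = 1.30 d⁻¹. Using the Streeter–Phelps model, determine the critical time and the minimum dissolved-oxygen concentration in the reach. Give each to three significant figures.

t_c ≈ 0.898 d; minimum DO ≈ 7.86 mg/L

Mixed DO = (25.8×8.82 + 1.08×1.14)/(25.8+1.08) = 228.8/26.88 = 8.511 mg/L.
Mixed L₀ = (25.8×4.59 + 1.08×111)/(26.88) = 238.3/26.88 = 8.865 mg/L.
Initial deficit D₀ = C_s − DO₀ = 9.73 − 8.511 = 1.219 mg/L.
t_c = (1/0.9120) ln[(1.30/0.388)(1 − 1.219×0.9120/(0.388×8.865))] = 1.096 × ln(2.268) = 0.8979 d.
D_c = (0.388/1.30) × 8.865 × e^(−0.388×0.8979) = 0.2985 × 8.865 × 0.7058 = 1.868 mg/L.
Minimum DO = 9.73 − 1.868 = 7.862 mg/L.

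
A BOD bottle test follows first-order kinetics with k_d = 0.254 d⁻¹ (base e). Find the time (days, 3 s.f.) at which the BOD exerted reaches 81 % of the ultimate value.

y/L₀ = 1 − e^(−k_d t) = 0.81 ⇒ e^(−k_d t) = 0.190
t = −ln(0.190) / 0.254 = 1.661 / 0.254 = 6.538 d.

t ≈ 6.54 d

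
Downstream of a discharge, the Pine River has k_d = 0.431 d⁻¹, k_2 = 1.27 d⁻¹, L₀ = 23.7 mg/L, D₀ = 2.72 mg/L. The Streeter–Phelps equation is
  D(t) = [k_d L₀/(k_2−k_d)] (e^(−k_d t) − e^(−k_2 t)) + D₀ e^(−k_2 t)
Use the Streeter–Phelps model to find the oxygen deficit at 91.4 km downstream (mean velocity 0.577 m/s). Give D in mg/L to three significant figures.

D ≈ 4.60 mg/L

Travel time t = x/v = 91.4 km / (0.577 m/s) = 91400 m / 0.577 m/s = 158400 s = 1.833 d.
k_d L₀/(k_2−k_d) = 0.431×23.7/(1.27−0.431) = 10.21/0.8390 = 12.17 mg/L.
e^(−k_d t) = e^(−0.431×1.833) = 0.4538; e^(−k_2 t) = e^(−1.27×1.833) = 0.09745.
D = 12.17 × (0.4538 − 0.09745) + 2.72 × 0.09745 = 4.338 + 0.2651 = 4.603 mg/L.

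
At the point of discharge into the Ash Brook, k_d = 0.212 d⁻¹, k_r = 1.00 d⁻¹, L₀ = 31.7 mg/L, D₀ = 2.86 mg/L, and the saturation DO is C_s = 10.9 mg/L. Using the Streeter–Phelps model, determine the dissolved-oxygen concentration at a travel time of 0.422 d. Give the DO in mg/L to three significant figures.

k_d L₀/(k_r−k_d) = 0.212×31.7/(1.00−0.212) = 6.720/0.7880 = 8.528 mg/L.
e^(−k_d t) = e^(−0.212×0.4220) = 0.9144; e^(−k_r t) = e^(−1.00×0.4220) = 0.6557.
D = 8.528 × (0.9144 − 0.6557) + 2.86 × 0.6557 = 2.206 + 1.875 = 4.082 mg/L.
DO = C_s − D = 10.9 − 4.082 = 6.818 mg/L.

DO ≈ 6.82 mg/L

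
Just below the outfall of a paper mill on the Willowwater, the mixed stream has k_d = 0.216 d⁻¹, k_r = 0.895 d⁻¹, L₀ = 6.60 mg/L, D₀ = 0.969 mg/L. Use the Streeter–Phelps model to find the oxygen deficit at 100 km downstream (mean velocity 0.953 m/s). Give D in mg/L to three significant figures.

Travel time t = x/v = 100 km / (0.953 m/s) = 100000 m / 0.953 m/s = 104900 s = 1.214 d.
k_d L₀/(k_r−k_d) = 0.216×6.60/(0.895−0.216) = 1.426/0.6790 = 2.100 mg/L.
e^(−k_d t) = e^(−0.216×1.214) = 0.7693; e^(−k_r t) = e^(−0.895×1.214) = 0.3372.
D = 2.100 × (0.7693 − 0.3372) + 0.969 × 0.3372 = 0.9071 + 0.3268 = 1.234 mg/L.

D ≈ 1.23 mg/L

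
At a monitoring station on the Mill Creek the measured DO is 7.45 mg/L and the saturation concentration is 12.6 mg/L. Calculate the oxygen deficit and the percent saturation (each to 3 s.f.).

D ≈ 5.15 mg/L; 59.1 % saturation

D = C_s − C = 12.6 − 7.45 = 5.15 mg/L.
% saturation = 7.45/12.6 × 100 = 59.1 %.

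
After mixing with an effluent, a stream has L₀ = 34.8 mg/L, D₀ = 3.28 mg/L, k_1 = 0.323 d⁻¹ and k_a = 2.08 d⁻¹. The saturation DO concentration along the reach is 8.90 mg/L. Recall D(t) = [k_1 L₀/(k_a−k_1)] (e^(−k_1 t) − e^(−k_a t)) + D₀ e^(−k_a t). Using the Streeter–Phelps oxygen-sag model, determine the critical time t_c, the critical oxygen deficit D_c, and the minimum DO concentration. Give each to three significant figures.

t_c ≈ 0.651 d; D_c ≈ 4.38 mg/L; min DO ≈ 4.52 mg/L

t_c = [1/(k_a−k_1)] ln[(k_a/k_1)(1 − D₀(k_a−k_1)/(k_1 L₀))]
= [1/(2.08−0.323)] ln[(2.08/0.323)(1 − 3.28×1.757/(0.323×34.8))]
= (1/1.757) ln[6.440 × 0.4873] = 0.5692 × ln(3.138) = 0.5692 × 1.144 = 0.6509 d.
D_c = (k_1/k_a) L₀ e^(−k_1 t_c) = (0.323/2.08) × 34.8 × e^(−0.323×0.6509) = 0.1553 × 34.8 × 0.8104 = 4.379 mg/L.
Minimum DO = C_s − D_c = 8.90 − 4.379 = 4.521 mg/L.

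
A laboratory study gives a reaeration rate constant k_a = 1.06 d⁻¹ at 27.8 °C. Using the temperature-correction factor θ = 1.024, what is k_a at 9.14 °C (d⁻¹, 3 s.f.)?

k_a(T₂) = k_a(T₁) · θ^(T₂−T₁) = 1.06 × 1.024^(9.14−27.8)
= 1.06 × 1.024^-18.7 = 1.06 × 0.6424 = 0.6809 d⁻¹.

k_a ≈ 0.681 d⁻¹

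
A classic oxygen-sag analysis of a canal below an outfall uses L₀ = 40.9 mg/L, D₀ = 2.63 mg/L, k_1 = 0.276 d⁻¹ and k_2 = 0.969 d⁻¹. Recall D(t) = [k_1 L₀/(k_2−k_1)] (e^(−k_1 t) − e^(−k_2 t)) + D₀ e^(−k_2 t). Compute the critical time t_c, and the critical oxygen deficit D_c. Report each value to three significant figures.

t_c = [1/(k_2−k_1)] ln[(k_2/k_1)(1 − D₀(k_2−k_1)/(k_1 L₀))]
= [1/(0.969−0.276)] ln[(0.969/0.276)(1 − 2.63×0.6930/(0.276×40.9))]
= (1/0.6930) ln[3.511 × 0.8385] = 1.443 × ln(2.944) = 1.443 × 1.080 = 1.558 d.
D_c = (k_1/k_2) L₀ e^(−k_1 t_c) = (0.276/0.969) × 40.9 × e^(−0.276×1.558) = 0.2848 × 40.9 × 0.6505 = 7.578 mg/L.

t_c ≈ 1.56 d; D_c ≈ 7.58 mg/L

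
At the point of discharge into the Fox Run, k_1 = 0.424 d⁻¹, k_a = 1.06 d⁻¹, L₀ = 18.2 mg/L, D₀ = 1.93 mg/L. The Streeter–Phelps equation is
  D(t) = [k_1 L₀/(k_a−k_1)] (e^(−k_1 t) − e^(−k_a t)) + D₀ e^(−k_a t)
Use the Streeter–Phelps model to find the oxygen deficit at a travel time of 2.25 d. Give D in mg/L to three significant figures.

k_1 L₀/(k_a−k_1) = 0.424×18.2/(1.06−0.424) = 7.717/0.6360 = 12.13 mg/L.
e^(−k_1 t) = e^(−0.424×2.250) = 0.3852; e^(−k_a t) = e^(−1.06×2.250) = 0.09209.
D = 12.13 × (0.3852 − 0.09209) + 1.93 × 0.09209 = 3.556 + 0.1777 = 3.734 mg/L.

D ≈ 3.73 mg/L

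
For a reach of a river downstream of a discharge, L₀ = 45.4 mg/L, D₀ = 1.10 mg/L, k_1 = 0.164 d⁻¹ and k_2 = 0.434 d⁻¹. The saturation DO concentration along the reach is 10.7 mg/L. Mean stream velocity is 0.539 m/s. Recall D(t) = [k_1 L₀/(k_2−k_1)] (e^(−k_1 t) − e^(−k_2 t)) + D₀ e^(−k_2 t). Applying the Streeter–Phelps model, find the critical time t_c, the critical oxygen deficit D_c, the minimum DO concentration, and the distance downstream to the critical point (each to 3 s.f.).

t_c ≈ 3.45 d; D_c ≈ 9.74 mg/L; min DO ≈ 0.963 mg/L; x_c ≈ 161 km

At the critical point dD/dt = 0, so k_1 L₀ e^(−k_1 t) = k_2 D. Substituting D(t) from the Streeter–Phelps equation and solving for t gives
t_c = ln[(k_2/k_1)(1 − D₀(k_2−k_1)/(k_1 L₀))] / (k_2−k_1).
Here k_2−k_1 = 0.2700 d⁻¹ and 1 − D₀(k_2−k_1)/(k_1 L₀) = 1 − 1.10×0.2700/(0.164×45.4) = 0.9601, so
t_c = ln(2.646 × 0.9601) / 0.2700 = 0.9325 / 0.2700 = 3.454 d.
D_c = (k_1/k_2) L₀ e^(−k_1 t_c) = (0.164/0.434) × 45.4 × e^(−0.164×3.454) = 0.3779 × 45.4 × 0.5676 = 9.737 mg/L.
Minimum DO = C_s − D_c = 10.7 − 9.737 = 0.9629 mg/L.
x_c = v t_c = 0.539 m/s × 3.454 d × 86400 s/d = 160800 m ≈ 161 km.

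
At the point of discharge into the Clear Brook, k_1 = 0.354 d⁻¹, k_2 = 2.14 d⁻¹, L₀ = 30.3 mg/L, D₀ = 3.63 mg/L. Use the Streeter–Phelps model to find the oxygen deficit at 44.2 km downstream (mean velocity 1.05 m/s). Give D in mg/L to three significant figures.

D ≈ 4.22 mg/L

Travel time t = x/v = 44.2 km / (1.05 m/s) = 44200 m / 1.05 m/s = 42100 s = 0.4872 d.
k_1 L₀/(k_2−k_1) = 0.354×30.3/(2.14−0.354) = 10.73/1.786 = 6.006 mg/L.
e^(−k_1 t) = e^(−0.354×0.4872) = 0.8416; e^(−k_2 t) = e^(−2.14×0.4872) = 0.3525.
D = 6.006 × (0.8416 − 0.3525) + 3.63 × 0.3525 = 2.937 + 1.280 = 4.217 mg/L.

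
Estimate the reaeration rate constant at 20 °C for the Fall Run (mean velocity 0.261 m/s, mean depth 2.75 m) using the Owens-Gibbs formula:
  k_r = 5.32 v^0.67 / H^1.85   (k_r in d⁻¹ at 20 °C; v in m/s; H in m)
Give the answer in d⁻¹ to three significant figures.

k_r = 5.32 × 0.261^0.67 / 2.75^1.85 = 5.32 × 0.4066 / 6.498 = 0.3329 d⁻¹.

k_r ≈ 0.333 d⁻¹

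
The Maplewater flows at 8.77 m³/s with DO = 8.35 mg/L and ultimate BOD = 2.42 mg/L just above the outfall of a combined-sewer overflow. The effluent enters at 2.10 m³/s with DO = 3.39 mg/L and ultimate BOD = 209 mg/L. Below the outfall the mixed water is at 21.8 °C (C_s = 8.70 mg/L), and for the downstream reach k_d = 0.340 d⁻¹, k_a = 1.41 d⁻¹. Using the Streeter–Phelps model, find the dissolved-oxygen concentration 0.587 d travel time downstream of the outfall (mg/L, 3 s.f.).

DO ≈ 2.99 mg/L

Mixed DO = (8.77×8.35 + 2.10×3.39)/(8.77+2.10) = 80.35/10.87 = 7.392 mg/L.
Mixed L₀ = (8.77×2.42 + 2.10×209)/(10.87) = 460.1/10.87 = 42.33 mg/L.
Initial deficit D₀ = C_s − DO₀ = 8.70 − 7.392 = 1.308 mg/L.
D(0.587) = [0.340×42.33/(1.41−0.340)](e^(−0.340×0.587) − e^(−1.41×0.587)) + 1.308 e^(−1.41×0.587)
= 13.45 × (0.8191 − 0.4371) + 1.308 × 0.4371 = 5.710 mg/L.
DO = 8.70 − 5.710 = 2.990 mg/L.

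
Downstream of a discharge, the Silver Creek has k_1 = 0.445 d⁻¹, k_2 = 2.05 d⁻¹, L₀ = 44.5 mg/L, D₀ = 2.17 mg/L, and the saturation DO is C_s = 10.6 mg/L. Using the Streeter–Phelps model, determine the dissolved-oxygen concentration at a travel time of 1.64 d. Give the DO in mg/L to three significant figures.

k_1 L₀/(k_2−k_1) = 0.445×44.5/(2.05−0.445) = 19.80/1.605 = 12.34 mg/L.
e^(−k_1 t) = e^(−0.445×1.640) = 0.4820; e^(−k_2 t) = e^(−2.05×1.640) = 0.03467.
D = 12.34 × (0.4820 − 0.03467) + 2.17 × 0.03467 = 5.519 + 0.07522 = 5.595 mg/L.
DO = C_s − D = 10.6 − 5.595 = 5.005 mg/L.

DO ≈ 5.01 mg/L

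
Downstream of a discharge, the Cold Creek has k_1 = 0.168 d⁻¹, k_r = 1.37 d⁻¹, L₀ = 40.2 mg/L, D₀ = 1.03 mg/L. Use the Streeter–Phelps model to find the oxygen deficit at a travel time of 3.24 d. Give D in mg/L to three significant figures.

k_1 L₀/(k_r−k_1) = 0.168×40.2/(1.37−0.168) = 6.754/1.202 = 5.619 mg/L.
e^(−k_1 t) = e^(−0.168×3.240) = 0.5802; e^(−k_r t) = e^(−1.37×3.240) = 0.01181.
D = 5.619 × (0.5802 − 0.01181) + 1.03 × 0.01181 = 3.194 + 0.01216 = 3.206 mg/L.

D ≈ 3.21 mg/L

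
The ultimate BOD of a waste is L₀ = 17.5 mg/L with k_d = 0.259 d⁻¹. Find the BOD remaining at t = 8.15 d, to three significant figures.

L_t = L₀ e^(−k_d t) = 17.5 × e^(−0.259×8.15) = 17.5 × 0.1211 = 2.120 mg/L.

L ≈ 2.12 mg/L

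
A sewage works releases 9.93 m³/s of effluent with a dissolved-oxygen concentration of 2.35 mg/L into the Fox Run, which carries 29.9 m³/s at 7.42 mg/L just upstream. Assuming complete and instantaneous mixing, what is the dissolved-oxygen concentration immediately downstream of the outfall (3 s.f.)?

Flow-weighted mixing: C = (Q_r C_r + Q_w C_w)/(Q_r + Q_w)
= (29.9×7.42 + 9.93×2.35)/(29.9 + 9.93) = 245.2/39.83 = 6.156 mg/L.

6.16 mg/L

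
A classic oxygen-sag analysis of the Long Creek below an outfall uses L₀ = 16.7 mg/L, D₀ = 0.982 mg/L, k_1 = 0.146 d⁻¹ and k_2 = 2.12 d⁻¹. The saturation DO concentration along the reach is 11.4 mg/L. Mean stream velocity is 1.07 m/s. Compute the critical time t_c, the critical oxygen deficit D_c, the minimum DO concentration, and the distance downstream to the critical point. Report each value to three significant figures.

With k_2/k_1 = 14.52 and 1 − D₀(k_2−k_1)/(k_1 L₀) = 0.2050,
t_c = ln(14.52 × 0.2050) / (2.12 − 0.146) = ln(2.976) / 1.974 = 1.091/1.974 = 0.5525 d.
D_c = (k_1/k_2) L₀ e^(−k_1 t_c) = (0.146/2.12) × 16.7 × e^(−0.146×0.5525) = 0.06887 × 16.7 × 0.9225 = 1.061 mg/L.
Minimum DO = C_s − D_c = 11.4 − 1.061 = 10.34 mg/L.
x_c = v t_c = 1.07 m/s × 0.5525 d × 86400 s/d = 51080 m ≈ 51.1 km.

t_c ≈ 0.552 d; D_c ≈ 1.06 mg/L; min DO ≈ 10.3 mg/L; x_c ≈ 51.1 km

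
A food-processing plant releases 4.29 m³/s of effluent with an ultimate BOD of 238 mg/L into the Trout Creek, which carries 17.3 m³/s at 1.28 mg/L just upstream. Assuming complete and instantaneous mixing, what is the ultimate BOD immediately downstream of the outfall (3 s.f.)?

Flow-weighted mixing: C = (Q_r C_r + Q_w C_w)/(Q_r + Q_w)
= (17.3×1.28 + 4.29×238)/(17.3 + 4.29) = 1043/21.59 = 48.32 mg/L.

48.3 mg/L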